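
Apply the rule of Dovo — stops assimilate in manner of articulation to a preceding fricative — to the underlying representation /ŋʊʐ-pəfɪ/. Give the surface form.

[ŋʊʐɸəfɪ]

/p/ is a voiceless bilabial stop. The preceding trigger /ʐ/ is a fricative, so /p/ must become a fricative as well.
The voiceless bilabial fricative is [ɸ], so /p/ → [ɸ].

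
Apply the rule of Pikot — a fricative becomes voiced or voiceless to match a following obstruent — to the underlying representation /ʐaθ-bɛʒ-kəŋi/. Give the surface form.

/θ/ is a voiceless dental fricative. The following trigger /b/ is voiced, so /θ/ must become voiced as well.
A voiced dental fricative is [ð], so the surface segment is [ð].
The same rule applies at the second boundary: /ʒ/ → [ʃ] next to /k/.

[ʐaðbɛʃkəŋi]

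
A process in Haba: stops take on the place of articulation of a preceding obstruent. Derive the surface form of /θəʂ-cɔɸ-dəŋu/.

The rule targets /c/ (voiceless palatal stop), which sits after the trigger /ʂ/ (retroflex).
A voiceless retroflex stop is [ʈ], so the surface segment is [ʈ].
The same rule applies at the second boundary: /d/ → [b] next to /ɸ/.

[θəʂʈɔɸbəŋu]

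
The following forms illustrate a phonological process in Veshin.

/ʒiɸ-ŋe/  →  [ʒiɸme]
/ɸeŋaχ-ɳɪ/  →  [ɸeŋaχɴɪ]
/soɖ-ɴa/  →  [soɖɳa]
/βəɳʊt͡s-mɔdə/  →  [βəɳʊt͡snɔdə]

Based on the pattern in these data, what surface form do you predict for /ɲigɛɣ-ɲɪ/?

[ɲigɛɣŋɪ]

The data show progressive place assimilation: /ŋ/ → [m] after /ɸ/; /ɳ/ → [ɴ] after /χ/; /ɴ/ → [ɳ] after /ɖ/; /m/ → [n] after /t͡s/. In each pair only place changes, matching the preceding consonant, while manner and voice stay constant.
/ɲ/ is a voiced palatal nasal. The preceding trigger /ɣ/ is velar, so /ɲ/ must become velar as well.
A voiced velar nasal is [ŋ], so the surface segment is [ŋ].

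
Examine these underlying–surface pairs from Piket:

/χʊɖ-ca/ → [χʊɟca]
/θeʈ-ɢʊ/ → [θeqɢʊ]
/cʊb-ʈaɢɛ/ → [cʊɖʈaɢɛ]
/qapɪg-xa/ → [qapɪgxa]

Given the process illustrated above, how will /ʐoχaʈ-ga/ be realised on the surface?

The data show regressive place assimilation: /ɖ/ → [ɟ] before /c/; /ʈ/ → [q] before /ɢ/; /b/ → [ɖ] before /ʈ/. In each pair only place changes, matching the following consonant, while manner and voice stay constant.
Nothing changes in [qapɪgxa]: there the adjacent consonants already agree in place (/g/ and /x/ are both velar), so this form is consistent with the same rule.
/ʈ/ is a voiceless retroflex stop. The following trigger /g/ is velar, so /ʈ/ must become velar as well.
The voiceless velar stop is [k], so /ʈ/ → [k].

[ʐoχakga]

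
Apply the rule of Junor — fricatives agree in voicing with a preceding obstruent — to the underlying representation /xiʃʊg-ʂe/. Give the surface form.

/ʂ/ is a voiceless retroflex fricative. The preceding trigger /g/ is voiced, so /ʂ/ must become voiced as well.
The voiced retroflex fricative is [ʐ], so /ʂ/ → [ʐ].

[xiʃʊgʐe]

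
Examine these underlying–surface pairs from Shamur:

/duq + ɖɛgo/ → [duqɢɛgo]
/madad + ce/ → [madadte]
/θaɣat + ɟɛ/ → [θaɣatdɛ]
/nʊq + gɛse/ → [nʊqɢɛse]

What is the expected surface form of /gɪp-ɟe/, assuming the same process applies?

The data show progressive place assimilation: /ɖ/ → [ɢ] after /q/; /c/ → [t] after /d/; /ɟ/ → [d] after /t/; /g/ → [ɢ] after /q/. In each pair only place changes, matching the preceding consonant, while manner and voice stay constant.
The rule targets /ɟ/ (voiced palatal stop), which sits after the trigger /p/ (bilabial).
The voiced bilabial stop is [b], so /ɟ/ → [b].

[gɪpbe]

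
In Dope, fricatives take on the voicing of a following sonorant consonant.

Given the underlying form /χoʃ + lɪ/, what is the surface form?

[χoʒlɪ]

/ʃ/ is a voiceless postalveolar fricative. The following trigger /l/ is voiced, so /ʃ/ must become voiced as well.
Changing only its voicing to voiced gives [ʒ] — the voiced postalveolar fricative.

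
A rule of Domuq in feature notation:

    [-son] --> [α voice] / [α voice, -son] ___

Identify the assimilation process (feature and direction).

The rule copies [voice] from the environment onto the target, so the assimilating feature is voicing.
Since the environment is written before the underscore, the trigger precedes the target; the direction is progressive.

progressive voicing assimilation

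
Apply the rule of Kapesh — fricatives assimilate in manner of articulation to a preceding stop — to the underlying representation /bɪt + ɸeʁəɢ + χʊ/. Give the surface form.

[bɪtpeʁəɢqʊ]

/ɸ/ is a voiceless bilabial fricative. The preceding trigger /t/ is a stop, so /ɸ/ must become a stop as well.
The voiceless bilabial stop is [p], so /ɸ/ → [p].
At the second juncture, /χ/ likewise becomes [q] adjacent to /ɢ/.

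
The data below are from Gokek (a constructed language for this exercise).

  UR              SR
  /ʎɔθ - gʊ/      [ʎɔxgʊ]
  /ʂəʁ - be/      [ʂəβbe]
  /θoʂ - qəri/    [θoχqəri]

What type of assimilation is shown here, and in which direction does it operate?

Comparing underlying and surface forms, /θ/ → [x] is the alternation; the neighbouring /g/ is constant.
The change dental → velar matches the place of the following /g/, identifying this as place assimilation.
Manner and voice are unchanged, so the assimilation is partial, not total.
Checking the remaining alternations: /ʁ/ → [β] before /b/ (uvular → bilabial, matching bilabial); /ʂ/ → [χ] before /q/ (retroflex → uvular, matching uvular) — only place changes, and always toward the following segment.
The trigger is the following segment, so the direction is regressive (anticipatory).

regressive place assimilation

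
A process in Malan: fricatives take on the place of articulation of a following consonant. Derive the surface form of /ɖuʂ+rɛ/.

The rule targets /ʂ/ (voiceless retroflex fricative), which sits before the trigger /r/ (alveolar).
A voiceless alveolar fricative is [s], so the surface segment is [s].

[ɖusrɛ]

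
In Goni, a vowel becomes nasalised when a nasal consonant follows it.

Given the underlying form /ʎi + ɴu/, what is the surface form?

The vowel /i/ is adjacent to the following nasal /ɴ/, so it acquires [+nasal] and surfaces as [ĩ].

[ʎĩɴu]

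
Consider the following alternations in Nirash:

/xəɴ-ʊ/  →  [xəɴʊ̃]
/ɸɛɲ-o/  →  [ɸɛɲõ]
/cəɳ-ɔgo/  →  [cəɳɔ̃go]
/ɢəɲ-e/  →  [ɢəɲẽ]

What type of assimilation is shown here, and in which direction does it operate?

The vowel /ʊ/ surfaces as nasalised [ʊ̃] next to the preceding nasal /ɴ/ — it has acquired the [+nasal] feature of its neighbour.
Likewise in the remaining data: /o/ → [õ] after /ɲ/; /ɔ/ → [ɔ̃] after /ɳ/; /e/ → [ẽ] after /ɲ/ — each time a vowel is nasalised next to a preceding nasal.
Because the conditioning nasal is to the left of the vowel that changes, the process is progressive (perseverative).

progressive nasality assimilation (vowel nasalisation)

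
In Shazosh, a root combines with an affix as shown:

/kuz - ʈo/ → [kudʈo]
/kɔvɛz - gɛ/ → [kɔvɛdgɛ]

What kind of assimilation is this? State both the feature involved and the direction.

The segment that alternates is /z/, which surfaces as [d] when adjacent to /ʈ/.
The change fricative → stop matches the manner of the following /ʈ/, identifying this as manner assimilation.
Place and voice are unchanged, so the assimilation is partial, not total.
The other alternating form patterns the same way: /z/ → [d] before /g/ (fricative → stop, matching a stop) — only manner changes, and always toward the following segment.
Since the segment that changes precedes the conditioning segment, the assimilation is regressive.

regressive manner assimilation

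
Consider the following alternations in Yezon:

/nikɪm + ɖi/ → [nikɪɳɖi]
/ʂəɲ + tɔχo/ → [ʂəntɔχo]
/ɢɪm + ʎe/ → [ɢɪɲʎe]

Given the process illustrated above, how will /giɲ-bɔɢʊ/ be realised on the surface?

[gimbɔɢʊ]

The data show regressive place assimilation: /m/ → [ɳ] before /ɖ/; /ɲ/ → [n] before /t/; /m/ → [ɲ] before /ʎ/. In each pair only place changes, matching the following consonant, while manner and voice stay constant.
The rule targets /ɲ/ (voiced palatal nasal), which sits before the trigger /b/ (bilabial).
Changing only its place to bilabial gives [m] — the voiced bilabial nasal.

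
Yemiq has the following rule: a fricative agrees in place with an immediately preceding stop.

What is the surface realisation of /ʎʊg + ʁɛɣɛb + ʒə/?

[ʎʊgɣɛɣɛbβə]

/ʁ/ is a voiced uvular fricative. The preceding trigger /g/ is velar, so /ʁ/ must become velar as well.
Changing only its place to velar gives [ɣ] — the voiced velar fricative.
The same rule applies at the second boundary: /ʒ/ → [β] next to /b/.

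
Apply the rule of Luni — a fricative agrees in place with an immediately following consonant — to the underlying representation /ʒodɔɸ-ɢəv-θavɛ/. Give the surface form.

/ɸ/ is a voiceless bilabial fricative. The following trigger /ɢ/ is uvular, so /ɸ/ must become uvular as well.
The voiceless uvular fricative is [χ], so /ɸ/ → [χ].
The same rule applies at the second boundary: /v/ → [ð] next to /θ/.

[ʒodɔχɢəðθavɛ]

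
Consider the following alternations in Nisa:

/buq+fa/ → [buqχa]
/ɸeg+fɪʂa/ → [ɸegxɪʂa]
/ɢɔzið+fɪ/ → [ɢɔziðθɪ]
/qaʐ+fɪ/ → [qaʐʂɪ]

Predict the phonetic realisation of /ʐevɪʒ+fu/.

The data show progressive place assimilation: /f/ → [χ] after /q/; /f/ → [x] after /g/; /f/ → [θ] after /ð/; /f/ → [ʂ] after /ʐ/. In each pair only place changes, matching the preceding consonant, while manner and voice stay constant.
/f/ is a voiceless labiodental fricative. The preceding trigger /ʒ/ is postalveolar, so /f/ must become postalveolar as well.
The voiceless postalveolar fricative is [ʃ], so /f/ → [ʃ].

[ʐevɪʒʃu]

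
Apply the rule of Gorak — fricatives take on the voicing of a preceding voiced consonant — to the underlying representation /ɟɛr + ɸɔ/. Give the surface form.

/ɸ/ is a voiceless bilabial fricative. The preceding trigger /r/ is voiced, so /ɸ/ must become voiced as well.
A voiced bilabial fricative is [β], so the surface segment is [β].

[ɟɛrβɔ]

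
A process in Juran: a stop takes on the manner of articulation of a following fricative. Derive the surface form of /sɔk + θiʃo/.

[sɔxθiʃo]

/k/ is a voiceless velar stop. The following trigger /θ/ is a fricative, so /k/ must become a fricative as well.
Changing only its manner to fricative gives [x] — the voiceless velar fricative.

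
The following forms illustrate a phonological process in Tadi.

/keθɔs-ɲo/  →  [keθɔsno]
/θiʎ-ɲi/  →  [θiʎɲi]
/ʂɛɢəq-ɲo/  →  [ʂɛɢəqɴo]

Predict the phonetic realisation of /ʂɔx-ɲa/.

The data show progressive place assimilation: /ɲ/ → [n] after /s/; /ɲ/ → [ɴ] after /q/. In each pair only place changes, matching the preceding consonant, while manner and voice stay constant.
Nothing changes in [θiʎɲi]: there the adjacent consonants already agree in place (/ɲ/ and /ʎ/ are both palatal), so this form is consistent with the same rule.
The rule targets /ɲ/ (voiced palatal nasal), which sits after the trigger /x/ (velar).
The voiced velar nasal is [ŋ], so /ɲ/ → [ŋ].

[ʂɔxŋa]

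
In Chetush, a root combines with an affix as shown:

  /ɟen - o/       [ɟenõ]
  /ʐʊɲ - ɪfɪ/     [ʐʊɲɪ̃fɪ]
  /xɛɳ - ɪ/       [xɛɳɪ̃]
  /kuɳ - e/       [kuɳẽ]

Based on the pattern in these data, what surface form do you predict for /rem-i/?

The data show progressive nasality assimilation (vowel nasalisation): /o/ → [õ] after /n/; /ɪ/ → [ɪ̃] after /ɲ/; /ɪ/ → [ɪ̃] after /ɳ/; /e/ → [ẽ] after /ɳ/ — a vowel is nasalised by an immediately preceding nasal consonant.
/i/ sits next to the nasal /m/ and is therefore nasalised to [ĩ].

[remĩ]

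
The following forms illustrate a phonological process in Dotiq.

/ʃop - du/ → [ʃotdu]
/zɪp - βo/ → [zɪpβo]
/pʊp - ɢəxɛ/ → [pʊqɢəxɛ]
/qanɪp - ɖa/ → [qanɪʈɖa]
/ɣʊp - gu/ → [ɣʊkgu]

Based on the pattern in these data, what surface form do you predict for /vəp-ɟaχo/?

The data show regressive place assimilation: /p/ → [t] before /d/; /p/ → [q] before /ɢ/; /p/ → [ʈ] before /ɖ/; /p/ → [k] before /g/. In each pair only place changes, matching the following consonant, while manner and voice stay constant.
Nothing changes in [zɪpβo]: there the adjacent consonants already agree in place (/p/ and /β/ are both bilabial), so this form is consistent with the same rule.
The rule targets /p/ (voiceless bilabial stop), which sits before the trigger /ɟ/ (palatal).
A voiceless palatal stop is [c], so the surface segment is [c].

[vəcɟaχo]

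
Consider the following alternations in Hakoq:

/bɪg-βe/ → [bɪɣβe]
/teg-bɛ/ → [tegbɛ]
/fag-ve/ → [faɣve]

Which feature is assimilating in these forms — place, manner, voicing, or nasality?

Comparing underlying and surface forms, /g/ → [ɣ] is the alternation; the neighbouring /β/ is constant.
/g/ is a stop while /β/ is a fricative; the output [ɣ] is a fricative, matching the trigger — so the feature that spreads is manner.
The other alternating form patterns the same way: /g/ → [ɣ] before /v/ (stop → fricative, matching a fricative) — only manner changes, and always toward the following segment.
Nothing changes in [tegbɛ]: there the adjacent consonants already agree in manner (/g/ and /b/ are both stops), so this form is consistent with the same rule.

manner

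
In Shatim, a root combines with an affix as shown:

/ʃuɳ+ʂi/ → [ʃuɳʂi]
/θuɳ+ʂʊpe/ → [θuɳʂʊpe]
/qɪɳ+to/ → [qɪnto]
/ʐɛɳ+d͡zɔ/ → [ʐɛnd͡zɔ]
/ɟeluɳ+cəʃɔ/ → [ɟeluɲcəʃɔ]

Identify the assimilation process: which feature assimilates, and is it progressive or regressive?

regressive place assimilation

Underlying /ɳ/ is realised as [n] next to /t/; /t/ itself does not change.
The change retroflex → alveolar matches the place of the following /t/, identifying this as place assimilation.
Manner and voice are unchanged, so the assimilation is partial, not total.
Checking the remaining alternations: /ɳ/ → [n] before /d͡z/ (retroflex → alveolar, matching alveolar); /ɳ/ → [ɲ] before /c/ (retroflex → palatal, matching palatal) — only place changes, and always toward the following segment.
Nothing changes in [ʃuɳʂi], [θuɳʂʊpe]: there the adjacent consonants already agree in place (/ɳ/ and /ʂ/ are both retroflex; /ɳ/ and /ʂ/ are both retroflex), so these forms are consistent with the same rule.
The trigger is the following segment, so the direction is regressive (anticipatory).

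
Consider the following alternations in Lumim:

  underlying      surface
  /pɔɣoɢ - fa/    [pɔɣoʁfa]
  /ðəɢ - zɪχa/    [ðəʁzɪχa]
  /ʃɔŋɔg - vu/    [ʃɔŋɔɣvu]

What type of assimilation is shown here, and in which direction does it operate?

Comparing underlying and surface forms, /ɢ/ → [ʁ] is the alternation; the neighbouring /f/ is constant.
/ɢ/ is a stop while /f/ is a fricative; the output [ʁ] is a fricative, matching the trigger — so the feature that spreads is manner.
Place and voice are unchanged, so the assimilation is partial, not total.
The same holds elsewhere in the data: /ɢ/ → [ʁ] before /z/ (stop → fricative, matching a fricative); /g/ → [ɣ] before /v/ (stop → fricative, matching a fricative) — only manner changes, and always toward the following segment.
The trigger is the following segment, so the direction is regressive (anticipatory).

regressive manner assimilation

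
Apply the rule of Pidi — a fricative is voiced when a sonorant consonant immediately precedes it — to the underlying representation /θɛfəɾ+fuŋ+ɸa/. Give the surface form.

The rule targets /f/ (voiceless labiodental fricative), which sits after the trigger /ɾ/ (voiced).
A voiced labiodental fricative is [v], so the surface segment is [v].
The same rule applies at the second boundary: /ɸ/ → [β] next to /ŋ/.

[θɛfəɾvuŋβa]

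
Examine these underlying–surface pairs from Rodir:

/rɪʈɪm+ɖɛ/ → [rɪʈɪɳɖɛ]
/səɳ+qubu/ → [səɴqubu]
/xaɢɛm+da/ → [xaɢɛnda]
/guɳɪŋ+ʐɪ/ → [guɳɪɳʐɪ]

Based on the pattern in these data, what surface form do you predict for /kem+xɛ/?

[keŋxɛ]

The data show regressive place assimilation: /m/ → [ɳ] before /ɖ/; /ɳ/ → [ɴ] before /q/; /m/ → [n] before /d/; /ŋ/ → [ɳ] before /ʐ/. In each pair only place changes, matching the following consonant, while manner and voice stay constant.
/m/ is a voiced bilabial nasal. The following trigger /x/ is velar, so /m/ must become velar as well.
The voiced velar nasal is [ŋ], so /m/ → [ŋ].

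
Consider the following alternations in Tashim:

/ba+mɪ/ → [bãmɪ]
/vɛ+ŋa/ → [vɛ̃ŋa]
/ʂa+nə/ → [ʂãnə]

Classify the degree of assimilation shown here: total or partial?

partial assimilation

The vowel /a/ surfaces as nasalised [ã] next to the following nasal /m/ — it has acquired the [+nasal] feature of its neighbour.
The other forms show the same pattern: /ɛ/ → [ɛ̃] before /ŋ/; /a/ → [ã] before /n/ — each time a vowel is nasalised next to a following nasal.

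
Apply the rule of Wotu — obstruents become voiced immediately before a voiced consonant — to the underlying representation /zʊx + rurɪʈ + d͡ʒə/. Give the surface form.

The rule targets /x/ (voiceless velar fricative), which sits before the trigger /r/ (voiced).
A voiced velar fricative is [ɣ], so the surface segment is [ɣ].
The same rule applies at the second boundary: /ʈ/ → [ɖ] next to /d͡ʒ/.

[zʊɣrurɪɖd͡ʒə]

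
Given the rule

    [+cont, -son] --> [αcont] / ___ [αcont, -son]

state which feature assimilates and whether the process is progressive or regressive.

regressive manner assimilation

The shared variable α links the value of [cont] on the target to that of the neighbouring obstruent. [cont] distinguishes stops from fricatives — a manner-of-articulation feature — so this is manner assimilation.
Since the environment is written after the underscore, the trigger follows the target; the direction is regressive.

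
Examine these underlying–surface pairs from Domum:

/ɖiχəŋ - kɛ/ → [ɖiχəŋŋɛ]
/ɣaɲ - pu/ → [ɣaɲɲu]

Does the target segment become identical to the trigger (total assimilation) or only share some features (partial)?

total assimilation

Comparing underlying and surface forms, /k/ → [ŋ] is the alternation; the neighbouring /ŋ/ is constant.
The output [ŋ] is identical to the trigger /ŋ/ — every feature (place, manner, voicing) has been copied — so this is total assimilation.
The other form behaves the same way: /p/ → [ɲ] after /ɲ/ — in each case the output is a copy of the preceding consonant.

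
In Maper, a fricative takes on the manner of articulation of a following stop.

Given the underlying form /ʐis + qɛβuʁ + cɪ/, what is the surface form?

[ʐitqɛβuɢcɪ]

The rule targets /s/ (voiceless alveolar fricative), which sits before the trigger /q/ (stop).
A voiceless alveolar stop is [t], so the surface segment is [t].
At the second juncture, /ʁ/ likewise becomes [ɢ] adjacent to /c/.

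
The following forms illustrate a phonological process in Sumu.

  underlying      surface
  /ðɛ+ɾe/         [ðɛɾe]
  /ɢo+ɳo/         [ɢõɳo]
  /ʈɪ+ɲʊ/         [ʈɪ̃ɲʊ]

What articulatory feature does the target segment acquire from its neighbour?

nasality

The vowel /o/ surfaces as nasalised [õ] next to the following nasal /ɳ/ — it has acquired the [+nasal] feature of its neighbour.
The other form shows the same pattern: /ɪ/ → [ɪ̃] before /ɲ/ — each time a vowel is nasalised next to a following nasal.
No change occurs in [ðɛɾe] because the vowel at the boundary is adjacent to an oral consonant, not a nasal (/ɛ/ next to /ɾ/).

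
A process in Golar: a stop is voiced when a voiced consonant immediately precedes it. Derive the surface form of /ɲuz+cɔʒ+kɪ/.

[ɲuzɟɔʒgɪ]

/c/ is a voiceless palatal stop. The preceding trigger /z/ is voiced, so /c/ must become voiced as well.
Changing only its voicing to voiced gives [ɟ] — the voiced palatal stop.
The same rule applies at the second boundary: /k/ → [g] next to /ʒ/.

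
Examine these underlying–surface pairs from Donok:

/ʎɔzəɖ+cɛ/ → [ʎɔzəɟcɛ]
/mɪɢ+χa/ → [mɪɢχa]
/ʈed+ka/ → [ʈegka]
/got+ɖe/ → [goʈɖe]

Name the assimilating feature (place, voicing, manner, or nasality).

place

The segment that alternates is /ɖ/, which surfaces as [ɟ] when adjacent to /c/.
The change retroflex → palatal matches the place of the following /c/, identifying this as place assimilation.
Checking the remaining alternations: /d/ → [g] before /k/ (alveolar → velar, matching velar); /t/ → [ʈ] before /ɖ/ (alveolar → retroflex, matching retroflex) — only place changes, and always toward the following segment.
No alternation appears in [mɪɢχa]: there the adjacent consonants already agree in place (/ɢ/ and /χ/ are both uvular), so this form is consistent with the same rule.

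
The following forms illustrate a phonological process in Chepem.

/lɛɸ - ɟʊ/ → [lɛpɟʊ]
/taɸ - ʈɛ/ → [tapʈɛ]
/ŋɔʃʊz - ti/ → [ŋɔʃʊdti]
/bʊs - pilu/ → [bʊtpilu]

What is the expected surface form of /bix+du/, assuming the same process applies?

The data show regressive manner assimilation: /ɸ/ → [p] before /ɟ/; /ɸ/ → [p] before /ʈ/; /z/ → [d] before /t/; /s/ → [t] before /p/. In each pair only manner changes, matching the following consonant, while place and voice stay constant.
/x/ is a voiceless velar fricative. The following trigger /d/ is a stop, so /x/ must become a stop as well.
A voiceless velar stop is [k], so the surface segment is [k].

[bikdu]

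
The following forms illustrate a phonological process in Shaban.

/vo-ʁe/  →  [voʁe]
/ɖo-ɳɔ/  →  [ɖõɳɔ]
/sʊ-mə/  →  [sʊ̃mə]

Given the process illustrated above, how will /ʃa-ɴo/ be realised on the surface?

[ʃãɴo]

The data show regressive nasality assimilation (vowel nasalisation): /o/ → [õ] before /ɳ/; /ʊ/ → [ʊ̃] before /m/ — a vowel is nasalised by an immediately following nasal consonant.
No change occurs in [voʁe] because the vowel at the boundary is adjacent to an oral consonant, not a nasal (/o/ next to /ʁ/).
/a/ sits next to the nasal /ɴ/ and is therefore nasalised to [ã].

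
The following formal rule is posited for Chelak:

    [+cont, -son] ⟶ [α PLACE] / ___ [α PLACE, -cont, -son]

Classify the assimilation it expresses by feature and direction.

regressive place assimilation

The shared variable α links the value of the place features (abbreviated [PLACE]) on the target to the same value on the neighbouring segment, so place is the feature that assimilates.
Since the environment is written after the underscore, the trigger follows the target; the direction is regressive.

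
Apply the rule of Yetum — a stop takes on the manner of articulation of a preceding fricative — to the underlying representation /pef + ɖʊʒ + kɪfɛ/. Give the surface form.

[pefʐʊʒxɪfɛ]

The rule targets /ɖ/ (voiced retroflex stop), which sits after the trigger /f/ (fricative).
The voiced retroflex fricative is [ʐ], so /ɖ/ → [ʐ].
The same rule applies at the second boundary: /k/ → [x] next to /ʒ/.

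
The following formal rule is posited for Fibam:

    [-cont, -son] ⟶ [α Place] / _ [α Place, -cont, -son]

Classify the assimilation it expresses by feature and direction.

regressive place assimilation

The rule copies the place features (abbreviated [Place]) from the environment onto the target, so the assimilating feature is place.
The conditioning segment sits to the right of the focus bar, meaning the trigger follows the segment that changes — regressive assimilation.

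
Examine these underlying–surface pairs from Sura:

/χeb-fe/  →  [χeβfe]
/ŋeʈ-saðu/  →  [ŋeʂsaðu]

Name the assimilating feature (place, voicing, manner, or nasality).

The segment that alternates is /b/, which surfaces as [β] when adjacent to /f/.
/b/ is a stop while /f/ is a fricative; the output [β] is a fricative, matching the trigger — so the feature that spreads is manner.
The other alternating form patterns the same way: /ʈ/ → [ʂ] before /s/ (stop → fricative, matching a fricative) — only manner changes, and always toward the following segment.

manner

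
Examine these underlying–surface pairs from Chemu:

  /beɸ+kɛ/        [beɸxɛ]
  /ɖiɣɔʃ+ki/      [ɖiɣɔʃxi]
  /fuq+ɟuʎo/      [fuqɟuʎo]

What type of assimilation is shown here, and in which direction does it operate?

progressive manner assimilation

The segment that alternates is /k/, which surfaces as [x] when adjacent to /ɸ/.
/k/ is a stop while /ɸ/ is a fricative; the output [x] is a fricative, matching the trigger — so the feature that spreads is manner.
Place and voice are unchanged, so the assimilation is partial, not total.
The other alternating form patterns the same way: /k/ → [x] after /ʃ/ (stop → fricative, matching a fricative) — only manner changes, and always toward the preceding segment.
Nothing changes in [fuqɟuʎo]: there the adjacent consonants already agree in manner (/ɟ/ and /q/ are both stops), so this form is consistent with the same rule.
Since the segment that changes follows the conditioning segment, the assimilation is progressive.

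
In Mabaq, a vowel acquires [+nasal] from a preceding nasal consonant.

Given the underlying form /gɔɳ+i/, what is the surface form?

/i/ sits next to the nasal /ɳ/ and is therefore nasalised to [ĩ].

[gɔɳĩ]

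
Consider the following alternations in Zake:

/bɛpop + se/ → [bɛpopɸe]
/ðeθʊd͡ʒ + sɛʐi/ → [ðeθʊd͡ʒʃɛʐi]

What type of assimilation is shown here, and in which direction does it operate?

progressive place assimilation

Comparing underlying and surface forms, /s/ → [ɸ] is the alternation; the neighbouring /p/ is constant.
The change alveolar → bilabial matches the place of the preceding /p/, identifying this as place assimilation.
Manner and voice are unchanged, so the assimilation is partial, not total.
The same holds elsewhere in the data: /s/ → [ʃ] after /d͡ʒ/ (alveolar → postalveolar, matching postalveolar) — only place changes, and always toward the preceding segment.
Since the segment that changes follows the conditioning segment, the assimilation is progressive.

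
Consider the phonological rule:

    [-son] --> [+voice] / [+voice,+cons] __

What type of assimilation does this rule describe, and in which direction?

The target ([-son], obstruents) acquires [+voice] next to a voiced consonant ([+voice,+cons]) — it takes on the voicing of its neighbour, so the feature that spreads is voicing.
The conditioning segment sits to the left of the focus bar, meaning the trigger precedes the segment that changes — progressive assimilation.

progressive voicing assimilation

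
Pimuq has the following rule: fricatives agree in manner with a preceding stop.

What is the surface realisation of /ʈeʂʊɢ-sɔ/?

The rule targets /s/ (voiceless alveolar fricative), which sits after the trigger /ɢ/ (stop).
Changing only its manner to stop gives [t] — the voiceless alveolar stop.

[ʈeʂʊɢtɔ]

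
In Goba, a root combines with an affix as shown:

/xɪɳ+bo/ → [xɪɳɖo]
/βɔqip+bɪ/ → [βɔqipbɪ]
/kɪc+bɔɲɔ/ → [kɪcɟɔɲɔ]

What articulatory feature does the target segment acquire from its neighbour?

Comparing underlying and surface forms, /b/ → [ɖ] is the alternation; the neighbouring /ɳ/ is constant.
/b/ is bilabial while /ɳ/ is retroflex; the output [ɖ] is retroflex, matching the trigger — so the feature that spreads is place.
The other alternating form patterns the same way: /b/ → [ɟ] after /c/ (bilabial → palatal, matching palatal) — only place changes, and always toward the preceding segment.
Nothing changes in [βɔqipbɪ]: there the adjacent consonants already agree in place (/b/ and /p/ are both bilabial), so this form is consistent with the same rule.

place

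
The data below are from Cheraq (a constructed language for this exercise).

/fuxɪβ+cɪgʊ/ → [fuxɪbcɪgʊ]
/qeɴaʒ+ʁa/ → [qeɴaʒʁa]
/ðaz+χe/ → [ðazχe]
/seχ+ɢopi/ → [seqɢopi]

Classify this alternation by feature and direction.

regressive manner assimilation

Comparing underlying and surface forms, /β/ → [b] is the alternation; the neighbouring /c/ is constant.
/β/ is a fricative while /c/ is a stop; the output [b] is a stop, matching the trigger — so the feature that spreads is manner.
Place and voice are unchanged, so the assimilation is partial, not total.
The other alternating form patterns the same way: /χ/ → [q] before /ɢ/ (fricative → stop, matching a stop) — only manner changes, and always toward the following segment.
No alternation appears in [qeɴaʒʁa], [ðazχe]: there the adjacent consonants already agree in manner (/ʒ/ and /ʁ/ are both fricatives; /z/ and /χ/ are both fricatives), so these forms are consistent with the same rule.
Since the segment that changes precedes the conditioning segment, the assimilation is regressive.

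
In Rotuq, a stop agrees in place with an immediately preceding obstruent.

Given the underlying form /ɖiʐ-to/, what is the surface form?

/t/ is a voiceless alveolar stop. The preceding trigger /ʐ/ is retroflex, so /t/ must become retroflex as well.
The voiceless retroflex stop is [ʈ], so /t/ → [ʈ].

[ɖiʐʈo]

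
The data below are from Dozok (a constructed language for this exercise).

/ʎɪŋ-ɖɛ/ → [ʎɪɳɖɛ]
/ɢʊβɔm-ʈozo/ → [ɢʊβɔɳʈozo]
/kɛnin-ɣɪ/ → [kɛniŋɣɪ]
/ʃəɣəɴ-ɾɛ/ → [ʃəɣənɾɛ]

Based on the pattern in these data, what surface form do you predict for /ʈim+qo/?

[ʈiɴqo]

The data show regressive place assimilation: /ŋ/ → [ɳ] before /ɖ/; /m/ → [ɳ] before /ʈ/; /n/ → [ŋ] before /ɣ/; /ɴ/ → [n] before /ɾ/. In each pair only place changes, matching the following consonant, while manner and voice stay constant.
The rule targets /m/ (voiced bilabial nasal), which sits before the trigger /q/ (uvular).
The voiced uvular nasal is [ɴ], so /m/ → [ɴ].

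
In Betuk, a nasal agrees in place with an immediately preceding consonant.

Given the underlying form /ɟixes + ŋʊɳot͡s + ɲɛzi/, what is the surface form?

The rule targets /ŋ/ (voiced velar nasal), which sits after the trigger /s/ (alveolar).
Changing only its place to alveolar gives [n] — the voiced alveolar nasal.
The same rule applies at the second boundary: /ɲ/ → [n] next to /t͡s/.

[ɟixesnʊɳot͡snɛzi]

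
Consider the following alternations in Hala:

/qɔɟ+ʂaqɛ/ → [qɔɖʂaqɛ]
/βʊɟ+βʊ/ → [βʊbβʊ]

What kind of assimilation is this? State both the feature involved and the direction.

regressive place assimilation

Underlying /ɟ/ is realised as [ɖ] next to /ʂ/; /ʂ/ itself does not change.
/ɟ/ is palatal while /ʂ/ is retroflex; the output [ɖ] is retroflex, matching the trigger — so the feature that spreads is place.
Manner and voice are unchanged, so the assimilation is partial, not total.
The same holds elsewhere in the data: /ɟ/ → [b] before /β/ (palatal → bilabial, matching bilabial) — only place changes, and always toward the following segment.
The trigger is the following segment, so the direction is regressive (anticipatory).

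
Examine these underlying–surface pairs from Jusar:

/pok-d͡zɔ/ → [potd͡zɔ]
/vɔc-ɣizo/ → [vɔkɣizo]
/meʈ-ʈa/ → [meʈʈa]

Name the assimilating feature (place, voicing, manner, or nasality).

place

Comparing underlying and surface forms, /k/ → [t] is the alternation; the neighbouring /d͡z/ is constant.
/k/ is velar while /d͡z/ is alveolar; the output [t] is alveolar, matching the trigger — so the feature that spreads is place.
The other alternating form patterns the same way: /c/ → [k] before /ɣ/ (palatal → velar, matching velar) — only place changes, and always toward the following segment.
No alternation appears in [meʈʈa]: there the adjacent consonants already agree in place (/ʈ/ and /ʈ/ are both retroflex), so this form is consistent with the same rule.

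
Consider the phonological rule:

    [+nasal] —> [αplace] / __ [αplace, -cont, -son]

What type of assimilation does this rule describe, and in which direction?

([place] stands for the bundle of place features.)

regressive place assimilation

The shared variable α links the value of the place features (abbreviated [place]) on the target to the same value on the neighbouring segment, so place is the feature that assimilates.
The conditioning segment sits to the right of the focus bar, meaning the trigger follows the segment that changes — regressive assimilation.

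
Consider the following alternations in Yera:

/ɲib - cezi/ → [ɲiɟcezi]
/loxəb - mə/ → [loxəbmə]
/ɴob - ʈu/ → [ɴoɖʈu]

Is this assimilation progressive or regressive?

regressive

Comparing underlying and surface forms, /b/ → [ɟ] is the alternation; the neighbouring /c/ is constant.
The change bilabial → palatal matches the place of the following /c/, identifying this as place assimilation.
Checking the remaining alternation: /b/ → [ɖ] before /ʈ/ (bilabial → retroflex, matching retroflex) — only place changes, and always toward the following segment.
Nothing changes in [loxəbmə]: there the adjacent consonants already agree in place (/b/ and /m/ are both bilabial), so this form is consistent with the same rule.
Since the segment that changes precedes the conditioning segment, the assimilation is regressive.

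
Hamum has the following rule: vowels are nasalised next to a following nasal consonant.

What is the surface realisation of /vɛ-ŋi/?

[vɛ̃ŋi]

/ɛ/ sits next to the nasal /ŋ/ and is therefore nasalised to [ɛ̃].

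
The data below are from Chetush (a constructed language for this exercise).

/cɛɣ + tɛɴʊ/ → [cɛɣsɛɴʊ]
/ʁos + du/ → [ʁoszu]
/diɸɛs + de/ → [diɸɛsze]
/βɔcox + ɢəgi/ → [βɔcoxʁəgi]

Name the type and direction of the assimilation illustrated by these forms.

Comparing underlying and surface forms, /t/ → [s] is the alternation; the neighbouring /ɣ/ is constant.
/t/ is a stop while /ɣ/ is a fricative; the output [s] is a fricative, matching the trigger — so the feature that spreads is manner.
Place and voice are unchanged, so the assimilation is partial, not total.
The other alternating forms pattern the same way: /d/ → [z] after /s/ (stop → fricative, matching a fricative); /ɢ/ → [ʁ] after /x/ (stop → fricative, matching a fricative) — only manner changes, and always toward the preceding segment.
Since the segment that changes follows the conditioning segment, the assimilation is progressive.

progressive manner assimilation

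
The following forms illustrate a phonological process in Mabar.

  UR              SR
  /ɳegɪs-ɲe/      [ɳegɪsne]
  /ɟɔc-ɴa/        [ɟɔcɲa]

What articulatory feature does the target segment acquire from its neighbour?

place

Comparing underlying and surface forms, /ɲ/ → [n] is the alternation; the neighbouring /s/ is constant.
The change palatal → alveolar matches the place of the preceding /s/, identifying this as place assimilation.
Checking the remaining alternation: /ɴ/ → [ɲ] after /c/ (uvular → palatal, matching palatal) — only place changes, and always toward the preceding segment.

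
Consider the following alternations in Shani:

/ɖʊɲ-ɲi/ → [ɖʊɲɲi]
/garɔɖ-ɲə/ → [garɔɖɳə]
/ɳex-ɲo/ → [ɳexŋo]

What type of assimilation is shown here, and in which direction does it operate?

progressive place assimilation

Comparing underlying and surface forms, /ɲ/ → [ɳ] is the alternation; the neighbouring /ɖ/ is constant.
/ɲ/ is palatal while /ɖ/ is retroflex; the output [ɳ] is retroflex, matching the trigger — so the feature that spreads is place.
Manner and voice are unchanged, so the assimilation is partial, not total.
The other alternating form patterns the same way: /ɲ/ → [ŋ] after /x/ (palatal → velar, matching velar) — only place changes, and always toward the preceding segment.
Nothing changes in [ɖʊɲɲi]: there the adjacent consonants already agree in place (/ɲ/ and /ɲ/ are both palatal), so this form is consistent with the same rule.
Since the segment that changes follows the conditioning segment, the assimilation is progressive.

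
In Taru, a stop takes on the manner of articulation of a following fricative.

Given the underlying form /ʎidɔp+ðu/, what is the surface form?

[ʎidɔɸðu]

/p/ is a voiceless bilabial stop. The following trigger /ð/ is a fricative, so /p/ must become a fricative as well.
The voiceless bilabial fricative is [ɸ], so /p/ → [ɸ].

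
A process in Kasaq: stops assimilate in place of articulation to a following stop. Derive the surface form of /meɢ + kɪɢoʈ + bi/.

/ɢ/ is a voiced uvular stop. The following trigger /k/ is velar, so /ɢ/ must become velar as well.
A voiced velar stop is [g], so the surface segment is [g].
The same rule applies at the second boundary: /ʈ/ → [p] next to /b/.

[megkɪɢopbi]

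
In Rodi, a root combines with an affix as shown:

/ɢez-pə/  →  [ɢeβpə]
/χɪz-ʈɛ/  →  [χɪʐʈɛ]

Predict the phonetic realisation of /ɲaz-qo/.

The data show regressive place assimilation: /z/ → [β] before /p/; /z/ → [ʐ] before /ʈ/. In each pair only place changes, matching the following consonant, while manner and voice stay constant.
The rule targets /z/ (voiced alveolar fricative), which sits before the trigger /q/ (uvular).
A voiced uvular fricative is [ʁ], so the surface segment is [ʁ].

[ɲaʁqo]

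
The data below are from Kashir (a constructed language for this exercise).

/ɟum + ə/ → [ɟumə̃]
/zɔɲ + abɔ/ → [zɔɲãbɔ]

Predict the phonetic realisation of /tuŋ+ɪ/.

The data show progressive nasality assimilation (vowel nasalisation): /ə/ → [ə̃] after /m/; /a/ → [ã] after /ɲ/ — a vowel is nasalised by an immediately preceding nasal consonant.
The vowel /ɪ/ is adjacent to the preceding nasal /ŋ/, so it acquires [+nasal] and surfaces as [ɪ̃].

[tuŋɪ̃]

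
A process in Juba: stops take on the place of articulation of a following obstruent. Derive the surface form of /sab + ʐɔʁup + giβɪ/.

The rule targets /b/ (voiced bilabial stop), which sits before the trigger /ʐ/ (retroflex).
The voiced retroflex stop is [ɖ], so /b/ → [ɖ].
The same rule applies at the second boundary: /p/ → [k] next to /g/.

[saɖʐɔʁukgiβɪ]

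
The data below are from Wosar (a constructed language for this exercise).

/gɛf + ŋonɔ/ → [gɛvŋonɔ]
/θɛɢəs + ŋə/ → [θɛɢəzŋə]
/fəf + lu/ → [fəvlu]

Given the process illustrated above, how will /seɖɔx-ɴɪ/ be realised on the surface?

The data show regressive voicing assimilation: /f/ → [v] before /ŋ/; /s/ → [z] before /ŋ/; /f/ → [v] before /l/. In each pair only voicing changes, matching the following consonant, while place and manner stay constant.
The rule targets /x/ (voiceless velar fricative), which sits before the trigger /ɴ/ (voiced).
The voiced velar fricative is [ɣ], so /x/ → [ɣ].

[seɖɔɣɴɪ]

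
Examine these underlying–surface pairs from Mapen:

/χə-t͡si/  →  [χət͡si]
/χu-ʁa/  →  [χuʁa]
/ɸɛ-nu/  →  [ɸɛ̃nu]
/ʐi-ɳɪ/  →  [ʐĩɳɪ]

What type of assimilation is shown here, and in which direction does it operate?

The vowel /ɛ/ surfaces as nasalised [ɛ̃] next to the following nasal /n/ — it has acquired the [+nasal] feature of its neighbour.
Likewise in the remaining data: /i/ → [ĩ] before /ɳ/ — each time a vowel is nasalised next to a following nasal.
No change occurs in [χət͡si], [χuʁa] because the vowel at the boundary is adjacent to an oral consonant, not a nasal (/ə/ next to /t͡s/; /u/ next to /ʁ/).
Because the conditioning nasal is to the right of the vowel that changes, the process is regressive (anticipatory).

regressive nasality assimilation (vowel nasalisation)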